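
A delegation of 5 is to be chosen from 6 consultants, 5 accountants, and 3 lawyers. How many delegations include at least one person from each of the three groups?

1365

Total 5-person selections from all 14: C(14,5) = 2002.
Subtract selections that omit an entire group: no consultants → C(8,5) = 56; no accountants → C(9,5) = 126; no lawyers → C(11,5) = 462.
Add back selections omitting two groups (i.e. drawn from a single group): C(6,5) + C(5,5) + C(3,5) = 7.
By inclusion–exclusion: 2002 − 644 + 7 = 1365.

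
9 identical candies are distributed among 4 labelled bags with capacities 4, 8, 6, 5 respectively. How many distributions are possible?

Without the upper bounds there are C(12,3) = 220 ways to split 9 among 4 bags.
Subtract solutions that violate a single cap (substitute x_i' = x_i − (cap_i+1)): x_1 ≥ 5 gives C(7,3) = 35; x_2 ≥ 9 gives C(3,3) = 1; x_3 ≥ 7 gives C(5,3) = 10; x_4 ≥ 6 gives C(6,3) = 20. Together 66.
No two caps can be exceeded simultaneously, so the pair terms are all 0.
By inclusion–exclusion the count is 220 − 66 + 0 = 154.

154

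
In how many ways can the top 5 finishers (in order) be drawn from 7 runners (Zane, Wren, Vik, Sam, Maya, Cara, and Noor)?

There are 7 choices for 1st place, 6 for 2nd, and so on down to 3 for position 5.
That gives 7 × 6 × 5 × 4 × 3 = 2520.

2520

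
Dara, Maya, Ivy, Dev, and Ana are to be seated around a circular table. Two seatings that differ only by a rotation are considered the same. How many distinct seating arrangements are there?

24

Fix one person's seat to break rotational symmetry; the remaining 4 people can be arranged in (4)! = 24 ways.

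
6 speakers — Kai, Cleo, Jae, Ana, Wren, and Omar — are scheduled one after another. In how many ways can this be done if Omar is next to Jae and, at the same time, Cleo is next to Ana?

Treat {Omar,Jae} as one block (2 orders) and {Cleo,Ana} as another (2 orders).
That leaves 4 units to arrange: 2 × 2 × 4! = 4 × 24 = 96.

96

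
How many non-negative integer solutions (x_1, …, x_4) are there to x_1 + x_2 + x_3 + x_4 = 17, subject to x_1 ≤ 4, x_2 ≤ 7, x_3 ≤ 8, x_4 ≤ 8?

By stars and bars, unrestricted non-negative solutions to x_1+…+x_4 = 17 number C(17+3,3) = 1140.
Subtract solutions that violate a single cap (substitute x_i' = x_i − (cap_i+1)): x_1 ≥ 5 gives C(15,3) = 455; x_2 ≥ 8 gives C(12,3) = 220; x_3 ≥ 9 gives C(11,3) = 165; x_4 ≥ 9 gives C(11,3) = 165. Together 1005.
Add back pairs where two caps are both exceeded: 35 + 20 + 20 + 1 + 1 + 0 = 77.
By inclusion–exclusion the count is 1140 − 1005 + 77 = 212.

212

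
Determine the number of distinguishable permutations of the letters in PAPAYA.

60

Letter multiplicities in PAPAYA: A×3, P×2, Y×1.
So there are 6! / (3!·2!) = 60 distinguishable arrangements.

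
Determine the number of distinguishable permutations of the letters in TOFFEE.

Letter multiplicities in TOFFEE: E×2, F×2, O×1, T×1.
So there are 6! / (2!·2!) = 180 distinguishable arrangements.

180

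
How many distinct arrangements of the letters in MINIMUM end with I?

With the last slot taken by I, it remains to arrange the other 6 letters (MNIMUM).
Those 6 letters have M appearing 3 times, giving (6)!/(3!) = 120.

120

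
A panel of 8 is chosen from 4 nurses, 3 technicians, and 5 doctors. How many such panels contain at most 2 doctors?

75

Split by how many doctors are chosen (0 through 2).
Sum: C(5,0)·C(7,8) + C(5,1)·C(7,7) + C(5,2)·C(7,6) = 0 + 5 + 70 = 75.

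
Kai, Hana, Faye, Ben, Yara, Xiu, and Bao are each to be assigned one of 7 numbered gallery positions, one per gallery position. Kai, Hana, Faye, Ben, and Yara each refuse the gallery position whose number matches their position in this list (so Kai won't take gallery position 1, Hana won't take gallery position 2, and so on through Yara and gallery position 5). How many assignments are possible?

2428

Let Aᵢ (for 1 ≤ i ≤ 5) be the placements that put person i in their forbidden gallery position. Any j of these fix j positions, leaving (7−j)! ways to fill the rest, and there are C(5,j) ways to pick which j.
By inclusion–exclusion, the number of valid placements is Σ_{j=0}^{5} (−1)^j C(5,j)·(7−j)!.
Computing: 5040 − 3600 + 1200 − 240 + 30 − 2 = 2428.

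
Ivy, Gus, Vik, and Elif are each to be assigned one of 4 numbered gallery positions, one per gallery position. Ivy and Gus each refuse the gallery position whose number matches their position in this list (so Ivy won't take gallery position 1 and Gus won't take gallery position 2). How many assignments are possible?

Let Aᵢ (for i ∈ {1, 2}) be the placements that put person i in their forbidden gallery position. Any j of these fix j positions, leaving (4−j)! ways to fill the rest, and there are C(2,j) ways to pick which j.
By inclusion–exclusion, the number of valid placements is Σ_{j=0}^{2} (−1)^j C(2,j)·(4−j)!.
Computing: 24 − 12 + 2 = 14.

14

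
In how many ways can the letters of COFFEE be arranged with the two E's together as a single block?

Treat the 2 copies of E as a single block. The multiset to arrange is then {EE, C, F, F, O}, 5 items in all.
That gives (5)!/(2!) = 60 arrangements.

60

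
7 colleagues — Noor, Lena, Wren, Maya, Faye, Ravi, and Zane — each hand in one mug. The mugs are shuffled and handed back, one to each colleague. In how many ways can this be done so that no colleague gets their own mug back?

1854

Count assignments avoiding every fixed point. For any j of the 7 colleagues fixed to their own mug, the other 7−j can be arranged in (7−j)! ways.
By inclusion–exclusion this is Σ_{j=0}^{7} (−1)^j C(7,j)·(7−j)!.
Computing: 5040 − 5040 + 2520 − 840 + 210 − 42 + 7 − 1 = 1854.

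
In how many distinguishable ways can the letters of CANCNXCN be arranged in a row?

1120

Letter multiplicities in CANCNXCN: A×1, C×3, N×3, X×1.
Dividing 8! = 40320 by 3!·3! = 36 for the repeated letters gives 1120.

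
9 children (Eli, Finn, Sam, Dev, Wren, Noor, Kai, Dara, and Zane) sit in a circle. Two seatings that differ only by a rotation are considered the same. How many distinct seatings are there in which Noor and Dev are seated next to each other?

10080

Treat {Noor, Dev} as one unit (2 internal orders) and seat the resulting 8 units around the table: (7)! circular arrangements.
So 2 × (7)! = 2 × 5040 = 10080.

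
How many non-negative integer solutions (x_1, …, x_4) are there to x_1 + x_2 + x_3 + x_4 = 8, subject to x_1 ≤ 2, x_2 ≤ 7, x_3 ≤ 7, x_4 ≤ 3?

By stars and bars, unrestricted non-negative solutions to x_1+…+x_4 = 8 number C(8+3,3) = 165.
Subtract solutions that violate a single cap (substitute x_i' = x_i − (cap_i+1)): x_1 ≥ 3 gives C(8,3) = 56; x_2 ≥ 8 gives C(3,3) = 1; x_3 ≥ 8 gives C(3,3) = 1; x_4 ≥ 4 gives C(7,3) = 35. Together 93.
Add back pairs where two caps are both exceeded: 0 + 0 + 4 + 0 + 0 + 0 = 4.
By inclusion–exclusion the count is 165 − 93 + 4 = 76.

76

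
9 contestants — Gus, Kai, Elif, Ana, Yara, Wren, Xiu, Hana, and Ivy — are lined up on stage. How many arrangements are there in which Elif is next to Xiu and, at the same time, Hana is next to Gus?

Treat {Elif,Xiu} as one block (2 orders) and {Hana,Gus} as another (2 orders).
That leaves 7 units to arrange: 2 × 2 × 7! = 4 × 5040 = 20160.

20160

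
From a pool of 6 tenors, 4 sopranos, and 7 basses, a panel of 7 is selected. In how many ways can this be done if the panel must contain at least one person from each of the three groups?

Total 7-person selections from all 17: C(17,7) = 19448.
Selections missing a whole group: no tenors → C(11,7) = 330; no sopranos → C(13,7) = 1716; no basses → C(10,7) = 120.
Add back selections omitting two groups (i.e. drawn from a single group): C(6,7) + C(4,7) + C(7,7) = 1.
By inclusion–exclusion: 19448 − 2166 + 1 = 17283.

17283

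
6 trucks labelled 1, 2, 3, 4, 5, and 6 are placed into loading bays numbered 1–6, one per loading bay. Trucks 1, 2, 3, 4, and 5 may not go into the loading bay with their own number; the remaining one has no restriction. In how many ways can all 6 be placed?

309

Let Aᵢ (for 1 ≤ i ≤ 5) be the placements that put truck i in its forbidden loading bay. Any j of these fix j positions, leaving (6−j)! ways to fill the rest, and there are C(5,j) ways to pick which j.
By inclusion–exclusion, the number of valid placements is Σ_{j=0}^{5} (−1)^j C(5,j)·(6−j)!.
Computing: 720 − 600 + 240 − 60 + 10 − 1 = 309.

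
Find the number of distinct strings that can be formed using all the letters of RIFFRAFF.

840

Letter multiplicities in RIFFRAFF: A×1, F×4, I×1, R×2.
Dividing 8! = 40320 by 4!·2! = 48 for the repeated letters gives 840.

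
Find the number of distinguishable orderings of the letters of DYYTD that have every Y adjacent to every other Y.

Treat the 2 copies of Y as a single block. The multiset to arrange is then {YY, D, D, T}, 4 items in all.
That gives (4)!/(2!) = 12 arrangements.

12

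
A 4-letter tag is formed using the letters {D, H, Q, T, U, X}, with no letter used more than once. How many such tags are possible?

360

Choose and order 4 of the 6 symbols: the first letter has 6 options, the next 5, then 4, 3.
That product is 6 × 5 × 4 × 3 = 360.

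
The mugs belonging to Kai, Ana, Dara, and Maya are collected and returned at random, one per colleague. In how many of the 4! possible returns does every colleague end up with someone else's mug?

9

Count assignments avoiding every fixed point. For any j of the 4 colleagues fixed to their own mug, the other 4−j can be arranged in (4−j)! ways.
By inclusion–exclusion this is Σ_{j=0}^{4} (−1)^j C(4,j)·(4−j)!.
Computing: 24 − 24 + 12 − 4 + 1 = 9.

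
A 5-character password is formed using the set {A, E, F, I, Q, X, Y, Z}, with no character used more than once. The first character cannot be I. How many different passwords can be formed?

The first character has 8−1 = 7 choices (anything except I).
The remaining 4 characters are filled from the other 7 symbols without repetition: 7 × 6 × 5 × 4 = 840.
Total: 7 × 840 = 5880.

5880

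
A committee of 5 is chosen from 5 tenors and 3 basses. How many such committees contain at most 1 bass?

Split by how many basses are chosen (0 through 1).
Sum: C(3,0)·C(5,5) + C(3,1)·C(5,4) = 1 + 15 = 16.

16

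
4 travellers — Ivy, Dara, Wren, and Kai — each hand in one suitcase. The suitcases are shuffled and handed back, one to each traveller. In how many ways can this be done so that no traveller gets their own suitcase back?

Count assignments avoiding every fixed point. For any j of the 4 travellers fixed to their own suitcase, the other 4−j can be arranged in (4−j)! ways.
By inclusion–exclusion this is Σ_{j=0}^{4} (−1)^j C(4,j)·(4−j)!.
Computing: 24 − 24 + 12 − 4 + 1 = 9.

9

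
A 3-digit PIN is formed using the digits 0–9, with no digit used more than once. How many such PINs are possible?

This is a permutation of 3 out of 10: P(10,3) = 10!/7!.
That product is 10 × 9 × 8 = 720.

720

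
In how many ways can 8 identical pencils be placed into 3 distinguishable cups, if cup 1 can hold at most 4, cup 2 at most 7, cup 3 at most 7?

Without the upper bounds there are C(10,2) = 45 ways to split 8 among 3 cups.
Subtract solutions that violate a single cap (substitute x_i' = x_i − (cap_i+1)): x_1 ≥ 5 gives C(5,2) = 10; x_2 ≥ 8 gives C(2,2) = 1; x_3 ≥ 8 gives C(2,2) = 1. Together 12.
No two caps can be exceeded simultaneously, so the pair terms are all 0.
By inclusion–exclusion the count is 45 − 12 + 0 = 33.

33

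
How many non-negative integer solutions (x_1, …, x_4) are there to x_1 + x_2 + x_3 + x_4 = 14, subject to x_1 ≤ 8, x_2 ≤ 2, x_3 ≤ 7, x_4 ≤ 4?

By stars and bars, unrestricted non-negative solutions to x_1+…+x_4 = 14 number C(14+3,3) = 680.
Subtract solutions that violate a single cap (substitute x_i' = x_i − (cap_i+1)): x_1 ≥ 9 gives C(8,3) = 56; x_2 ≥ 3 gives C(14,3) = 364; x_3 ≥ 8 gives C(9,3) = 84; x_4 ≥ 5 gives C(12,3) = 220. Together 724.
Add back pairs where two caps are both exceeded: 10 + 0 + 1 + 20 + 84 + 4 = 119.
By inclusion–exclusion the count is 680 − 724 + 119 = 75.

75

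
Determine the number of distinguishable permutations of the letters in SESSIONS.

SESSIONS has 8 letters with S appearing 4 times.
The number of distinct arrangements is 8!/(4!) = 40320/24 = 1680.

1680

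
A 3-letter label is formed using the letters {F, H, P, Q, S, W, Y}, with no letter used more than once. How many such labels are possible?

210

Choose and order 3 of the 7 symbols: the first letter has 7 options, the next 6, then 5.
That product is 7 × 6 × 5 = 210.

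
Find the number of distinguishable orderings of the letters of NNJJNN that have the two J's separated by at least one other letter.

There are 6!/(4!·2!) = 15 arrangements of NNJJNN in total.
Arrangements with the J's together: treat JJ as one letter, giving (5)!/(4!) = 5.
Subtracting, 15 − 5 = 10 arrangements keep the J's apart.

10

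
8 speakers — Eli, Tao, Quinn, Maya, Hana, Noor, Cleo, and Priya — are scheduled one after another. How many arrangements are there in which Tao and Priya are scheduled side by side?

Glue Tao and Priya into one block (2 internal orders), leaving 7 units to arrange in a row.
So the count is 2·(7)! = 10080.

10080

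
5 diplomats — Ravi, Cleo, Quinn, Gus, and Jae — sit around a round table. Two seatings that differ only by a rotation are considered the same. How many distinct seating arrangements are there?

24

Fix one person's seat to break rotational symmetry; the remaining 4 people can be arranged in (4)! = 24 ways.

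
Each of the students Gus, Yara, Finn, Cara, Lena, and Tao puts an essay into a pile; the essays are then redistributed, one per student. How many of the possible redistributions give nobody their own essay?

Count assignments avoiding every fixed point. For any j of the 6 students fixed to their own essay, the other 6−j can be arranged in (6−j)! ways.
By inclusion–exclusion this is Σ_{j=0}^{6} (−1)^j C(6,j)·(6−j)!.
Computing: 720 − 720 + 360 − 120 + 30 − 6 + 1 = 265.

265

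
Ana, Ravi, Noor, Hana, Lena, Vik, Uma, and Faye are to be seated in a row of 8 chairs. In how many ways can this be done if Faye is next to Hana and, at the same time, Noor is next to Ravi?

2880

Treat {Faye,Hana} as one block (2 orders) and {Noor,Ravi} as another (2 orders).
That leaves 6 units to arrange: 2 × 2 × 6! = 4 × 720 = 2880.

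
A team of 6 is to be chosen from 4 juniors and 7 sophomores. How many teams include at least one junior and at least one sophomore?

455

Total 6-person selections from all 11: C(11,6) = 462.
Subtract selections that omit an entire group: no juniors → C(7,6) = 7; no sophomores → C(4,6) = 0.
Both groups omitted at once is impossible, so 462 − 7 = 455.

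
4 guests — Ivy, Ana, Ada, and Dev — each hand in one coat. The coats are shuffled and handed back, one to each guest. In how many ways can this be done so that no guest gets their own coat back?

9

This is the derangement count D_4: permutations of 4 items with no fixed point.
By inclusion–exclusion this is Σ_{j=0}^{4} (−1)^j C(4,j)·(4−j)!.
Computing: 24 − 24 + 12 − 4 + 1 = 9.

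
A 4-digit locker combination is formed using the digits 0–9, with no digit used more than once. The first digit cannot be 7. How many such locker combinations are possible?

The first digit has 10−1 = 9 choices (anything except 7).
The remaining 3 digits are filled from the other 9 symbols without repetition: 9 × 8 × 7 = 504.
Total: 9 × 504 = 4536.

4536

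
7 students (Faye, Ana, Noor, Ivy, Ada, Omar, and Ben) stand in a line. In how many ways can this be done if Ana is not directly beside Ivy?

3600

Of the 7! = 5040 arrangements, those with Ana and Ivy adjacent number 2 × 6! = 1440 (treat the pair as a block with 2 internal orders).
So 5040 − 1440 = 3600 arrangements keep them apart.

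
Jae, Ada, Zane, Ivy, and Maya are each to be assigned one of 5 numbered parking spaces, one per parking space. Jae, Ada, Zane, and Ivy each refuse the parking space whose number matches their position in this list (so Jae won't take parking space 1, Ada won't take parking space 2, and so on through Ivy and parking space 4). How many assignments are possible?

Let Aᵢ (for 1 ≤ i ≤ 4) be the placements that put person i in their forbidden parking space. Any j of these fix j positions, leaving (5−j)! ways to fill the rest, and there are C(4,j) ways to pick which j.
By inclusion–exclusion, the number of valid placements is Σ_{j=0}^{4} (−1)^j C(4,j)·(5−j)!.
Computing: 120 − 96 + 36 − 8 + 1 = 53.

53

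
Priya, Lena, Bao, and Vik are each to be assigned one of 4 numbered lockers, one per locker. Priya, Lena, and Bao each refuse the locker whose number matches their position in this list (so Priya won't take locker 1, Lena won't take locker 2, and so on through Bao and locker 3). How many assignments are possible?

Let Aᵢ (for i ∈ {1, 2, 3}) be the placements that put person i in their forbidden locker. Any j of these fix j positions, leaving (4−j)! ways to fill the rest, and there are C(3,j) ways to pick which j.
By inclusion–exclusion, the number of valid placements is Σ_{j=0}^{3} (−1)^j C(3,j)·(4−j)!.
Computing: 24 − 18 + 6 − 1 = 11.

11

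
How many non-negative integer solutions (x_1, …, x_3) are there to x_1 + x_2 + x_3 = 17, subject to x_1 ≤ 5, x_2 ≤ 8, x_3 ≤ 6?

Ignoring the caps, the number of non-negative solutions to x_1+…+x_3 = 17 is C(19,2) = 171.
Subtract solutions that violate a single cap (substitute x_i' = x_i − (cap_i+1)): x_1 ≥ 6 gives C(13,2) = 78; x_2 ≥ 9 gives C(10,2) = 45; x_3 ≥ 7 gives C(12,2) = 66. Together 189.
Add back pairs where two caps are both exceeded: 6 + 15 + 3 = 24.
By inclusion–exclusion the count is 171 − 189 + 24 = 6.

6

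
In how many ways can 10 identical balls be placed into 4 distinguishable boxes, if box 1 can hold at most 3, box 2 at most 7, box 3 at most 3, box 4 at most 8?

114

By stars and bars, unrestricted non-negative solutions to x_1+…+x_4 = 10 number C(10+3,3) = 286.
Subtract solutions that violate a single cap (substitute x_i' = x_i − (cap_i+1)): x_1 ≥ 4 gives C(9,3) = 84; x_2 ≥ 8 gives C(5,3) = 10; x_3 ≥ 4 gives C(9,3) = 84; x_4 ≥ 9 gives C(4,3) = 4. Together 182.
Add back pairs where two caps are both exceeded: 0 + 10 + 0 + 0 + 0 + 0 = 10.
By inclusion–exclusion the count is 286 − 182 + 10 = 114.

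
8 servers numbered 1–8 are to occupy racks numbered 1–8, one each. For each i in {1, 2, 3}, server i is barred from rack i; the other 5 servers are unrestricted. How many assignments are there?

Let Aᵢ (for i ∈ {1, 2, 3}) be the placements that put server i in its forbidden rack. Any j of these fix j positions, leaving (8−j)! ways to fill the rest, and there are C(3,j) ways to pick which j.
By inclusion–exclusion, the number of valid placements is Σ_{j=0}^{3} (−1)^j C(3,j)·(8−j)!.
Computing: 40320 − 15120 + 2160 − 120 = 27240.

27240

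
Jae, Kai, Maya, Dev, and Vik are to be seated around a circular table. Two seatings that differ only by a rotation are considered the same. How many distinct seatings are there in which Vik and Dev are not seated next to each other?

12

All circular seatings of 5 people number (4)! = 24.
Seatings with Vik beside Dev: treat them as a block with 2 internal orders, giving 2 × (3)! = 12.
Subtracting, 24 − 12 = 12.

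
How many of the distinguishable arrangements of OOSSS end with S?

Fix S in the last position and arrange the remaining 4 letters.
Those 4 letters have O appearing twice and S appearing twice, giving (4)!/(2!·2!) = 6.

6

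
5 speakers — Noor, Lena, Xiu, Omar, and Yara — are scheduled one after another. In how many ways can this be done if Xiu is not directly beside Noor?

72

There are 5! = 120 arrangements in all. If Xiu and Noor are adjacent, merging them into one block gives 2·(4)! = 48 arrangements.
Complementary counting: 120 − 48 = 72.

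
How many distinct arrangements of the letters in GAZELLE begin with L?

360

With the first slot taken by L, it remains to arrange the other 6 letters (GAZELE).
Those 6 letters have E appearing twice, giving (6)!/(2!) = 360.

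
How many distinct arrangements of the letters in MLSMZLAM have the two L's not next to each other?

2520

There are 8!/(3!·2!) = 3360 arrangements of MLSMZLAM in total.
Arrangements with the L's together: treat LL as one letter, giving (7)!/(3!) = 840.
Hence 3360 − 840 = 2520.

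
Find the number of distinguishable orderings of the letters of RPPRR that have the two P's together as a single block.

Treat the 2 copies of P as a single block. The multiset to arrange is then {PP, R, R, R}, 4 items in all.
That gives (4)!/(3!) = 4 arrangements.

4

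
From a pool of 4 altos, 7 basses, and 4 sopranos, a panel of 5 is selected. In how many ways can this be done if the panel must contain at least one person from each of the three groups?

Total 5-person selections from all 15: C(15,5) = 3003.
Selections missing a whole group: no altos → C(11,5) = 462; no basses → C(8,5) = 56; no sopranos → C(11,5) = 462.
Add back selections omitting two groups (i.e. drawn from a single group): C(4,5) + C(7,5) + C(4,5) = 21.
By inclusion–exclusion: 3003 − 980 + 21 = 2044.

2044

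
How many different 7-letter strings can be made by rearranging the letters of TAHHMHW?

840

Letter multiplicities in TAHHMHW: A×1, H×3, M×1, T×1, W×1.
The number of distinct arrangements is 7!/(3!) = 5040/6 = 840.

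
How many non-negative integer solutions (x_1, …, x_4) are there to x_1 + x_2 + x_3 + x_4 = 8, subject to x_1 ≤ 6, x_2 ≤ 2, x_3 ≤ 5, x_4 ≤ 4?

Without the upper bounds there are C(11,3) = 165 ways to split 8 among 4 variables.
Subtract solutions that violate a single cap (substitute x_i' = x_i − (cap_i+1)): x_1 ≥ 7 gives C(4,3) = 4; x_2 ≥ 3 gives C(8,3) = 56; x_3 ≥ 6 gives C(5,3) = 10; x_4 ≥ 5 gives C(6,3) = 20. Together 90.
Add back pairs where two caps are both exceeded: 0 + 0 + 0 + 0 + 1 + 0 = 1.
By inclusion–exclusion the count is 165 − 90 + 1 = 76.

76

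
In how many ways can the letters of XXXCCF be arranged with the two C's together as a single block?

Treat the 2 copies of C as a single block. The multiset to arrange is then {CC, F, X, X, X}, 5 items in all.
That gives (5)!/(3!) = 20 arrangements.

20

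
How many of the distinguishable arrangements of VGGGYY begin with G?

Fix G in the first position and arrange the remaining 5 letters.
Those 5 letters have G appearing twice and Y appearing twice, giving (5)!/(2!·2!) = 30.

30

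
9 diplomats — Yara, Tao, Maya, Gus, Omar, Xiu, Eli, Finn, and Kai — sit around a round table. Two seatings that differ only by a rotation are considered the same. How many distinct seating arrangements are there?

40320

Fix one person's seat to break rotational symmetry; the remaining 8 people can be arranged in (8)! = 40320 ways.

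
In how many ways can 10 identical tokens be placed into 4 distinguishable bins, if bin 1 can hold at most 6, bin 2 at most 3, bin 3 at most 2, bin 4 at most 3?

29

By stars and bars, unrestricted non-negative solutions to x_1+…+x_4 = 10 number C(10+3,3) = 286.
Subtract solutions that violate a single cap (substitute x_i' = x_i − (cap_i+1)): x_1 ≥ 7 gives C(6,3) = 20; x_2 ≥ 4 gives C(9,3) = 84; x_3 ≥ 3 gives C(10,3) = 120; x_4 ≥ 4 gives C(9,3) = 84. Together 308.
Add back pairs where two caps are both exceeded: 0 + 1 + 0 + 20 + 10 + 20 = 51.
By inclusion–exclusion the count is 286 − 308 + 51 = 29.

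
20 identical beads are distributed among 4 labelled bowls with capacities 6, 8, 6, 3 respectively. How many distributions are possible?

By stars and bars, unrestricted non-negative solutions to x_1+…+x_4 = 20 number C(20+3,3) = 1771.
Subtract solutions that violate a single cap (substitute x_i' = x_i − (cap_i+1)): x_1 ≥ 7 gives C(16,3) = 560; x_2 ≥ 9 gives C(14,3) = 364; x_3 ≥ 7 gives C(16,3) = 560; x_4 ≥ 4 gives C(19,3) = 969. Together 2453.
Add back pairs where two caps are both exceeded: 35 + 84 + 220 + 35 + 120 + 220 = 714.
Subtract triples: 0 + 1 + 10 + 1 = 12.
By inclusion–exclusion the count is 1771 − 2453 + 714 − 12 = 20.

20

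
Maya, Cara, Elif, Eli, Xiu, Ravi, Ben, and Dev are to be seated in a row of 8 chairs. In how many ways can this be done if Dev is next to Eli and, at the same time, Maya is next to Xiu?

Treat {Dev,Eli} as one block (2 orders) and {Maya,Xiu} as another (2 orders).
That leaves 6 units to arrange: 2 × 2 × 6! = 4 × 720 = 2880.

2880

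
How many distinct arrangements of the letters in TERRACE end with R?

360

With the last slot taken by R, it remains to arrange the other 6 letters (TERACE).
Those 6 letters have E appearing twice, giving (6)!/(2!) = 360.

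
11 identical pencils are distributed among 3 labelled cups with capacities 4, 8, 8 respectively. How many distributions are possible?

38

By stars and bars, unrestricted non-negative solutions to x_1+…+x_3 = 11 number C(11+2,2) = 78.
Subtract solutions that violate a single cap (substitute x_i' = x_i − (cap_i+1)): x_1 ≥ 5 gives C(8,2) = 28; x_2 ≥ 9 gives C(4,2) = 6; x_3 ≥ 9 gives C(4,2) = 6. Together 40.
No two caps can be exceeded simultaneously, so the pair terms are all 0.
By inclusion–exclusion the count is 78 − 40 + 0 = 38.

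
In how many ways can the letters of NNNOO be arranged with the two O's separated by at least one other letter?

6

Total arrangements of NNNOO: 5!/(3!·2!) = 10.
If the two O's are adjacent, glue them into one block, leaving 4 items to arrange: (4)!/(3!) = 4 ways.
Subtracting, 10 − 4 = 6 arrangements keep the O's apart.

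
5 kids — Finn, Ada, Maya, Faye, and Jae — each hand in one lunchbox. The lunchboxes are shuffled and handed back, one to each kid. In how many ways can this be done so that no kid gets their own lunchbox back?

Count assignments avoiding every fixed point. For any j of the 5 kids fixed to their own lunchbox, the other 5−j can be arranged in (5−j)! ways.
By inclusion–exclusion this is Σ_{j=0}^{5} (−1)^j C(5,j)·(5−j)!.
Computing: 120 − 120 + 60 − 20 + 5 − 1 = 44.

44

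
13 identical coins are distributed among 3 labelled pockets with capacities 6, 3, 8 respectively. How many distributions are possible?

14

Ignoring the caps, the number of non-negative solutions to x_1+…+x_3 = 13 is C(15,2) = 105.
Subtract solutions that violate a single cap (substitute x_i' = x_i − (cap_i+1)): x_1 ≥ 7 gives C(8,2) = 28; x_2 ≥ 4 gives C(11,2) = 55; x_3 ≥ 9 gives C(6,2) = 15. Together 98.
Add back pairs where two caps are both exceeded: 6 + 0 + 1 = 7.
By inclusion–exclusion the count is 105 − 98 + 7 = 14.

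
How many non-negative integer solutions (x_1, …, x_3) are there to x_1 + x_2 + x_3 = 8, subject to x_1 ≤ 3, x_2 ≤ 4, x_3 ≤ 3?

6

Without the upper bounds there are C(10,2) = 45 ways to split 8 among 3 variables.
Subtract solutions that violate a single cap (substitute x_i' = x_i − (cap_i+1)): x_1 ≥ 4 gives C(6,2) = 15; x_2 ≥ 5 gives C(5,2) = 10; x_3 ≥ 4 gives C(6,2) = 15. Together 40.
Add back pairs where two caps are both exceeded: 0 + 1 + 0 = 1.
By inclusion–exclusion the count is 45 − 40 + 1 = 6.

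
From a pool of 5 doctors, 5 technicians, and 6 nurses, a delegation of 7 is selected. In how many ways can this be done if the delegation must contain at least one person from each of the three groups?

10660

Total 7-person selections from all 16: C(16,7) = 11440.
Subtract selections that omit an entire group: no doctors → C(11,7) = 330; no technicians → C(11,7) = 330; no nurses → C(10,7) = 120.
Add back selections omitting two groups (i.e. drawn from a single group): C(5,7) + C(5,7) + C(6,7) = 0.
By inclusion–exclusion: 11440 − 780 + 0 = 10660.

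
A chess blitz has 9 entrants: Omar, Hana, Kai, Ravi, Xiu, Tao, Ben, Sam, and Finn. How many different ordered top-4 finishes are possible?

This is an ordered selection of 4 from 9: P(9,4).
That gives 9 × 8 × 7 × 6 = 3024.

3024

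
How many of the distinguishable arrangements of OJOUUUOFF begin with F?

1120

Fix F in the first position and arrange the remaining 8 letters.
Those 8 letters have O appearing 3 times and U appearing 3 times, giving (8)!/(3!·3!) = 1120.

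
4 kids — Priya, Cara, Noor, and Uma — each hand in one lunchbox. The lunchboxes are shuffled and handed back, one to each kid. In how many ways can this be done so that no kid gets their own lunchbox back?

Let Aᵢ be the assignments in which kid i gets their own lunchbox. We want the size of the complement of A₁∪…∪A_4.
By inclusion–exclusion this is Σ_{j=0}^{4} (−1)^j C(4,j)·(4−j)!.
Computing: 24 − 24 + 12 − 4 + 1 = 9.

9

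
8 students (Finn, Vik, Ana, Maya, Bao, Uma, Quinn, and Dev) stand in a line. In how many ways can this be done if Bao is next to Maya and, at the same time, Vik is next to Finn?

2880

Treat {Bao,Maya} as one block (2 orders) and {Vik,Finn} as another (2 orders).
That leaves 6 units to arrange: 2 × 2 × 6! = 4 × 720 = 2880.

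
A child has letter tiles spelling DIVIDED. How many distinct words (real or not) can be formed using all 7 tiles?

420

Letter multiplicities in DIVIDED: D×3, E×1, I×2, V×1.
So there are 7! / (3!·2!) = 420 distinguishable arrangements.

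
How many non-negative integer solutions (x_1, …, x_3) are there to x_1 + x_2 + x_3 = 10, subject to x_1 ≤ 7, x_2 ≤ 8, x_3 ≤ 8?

54

By stars and bars, unrestricted non-negative solutions to x_1+…+x_3 = 10 number C(10+2,2) = 66.
Subtract solutions that violate a single cap (substitute x_i' = x_i − (cap_i+1)): x_1 ≥ 8 gives C(4,2) = 6; x_2 ≥ 9 gives C(3,2) = 3; x_3 ≥ 9 gives C(3,2) = 3. Together 12.
No two caps can be exceeded simultaneously, so the pair terms are all 0.
By inclusion–exclusion the count is 66 − 12 + 0 = 54.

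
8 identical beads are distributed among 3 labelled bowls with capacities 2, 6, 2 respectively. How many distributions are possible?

Ignoring the caps, the number of non-negative solutions to x_1+…+x_3 = 8 is C(10,2) = 45.
Subtract solutions that violate a single cap (substitute x_i' = x_i − (cap_i+1)): x_1 ≥ 3 gives C(7,2) = 21; x_2 ≥ 7 gives C(3,2) = 3; x_3 ≥ 3 gives C(7,2) = 21. Together 45.
Add back pairs where two caps are both exceeded: 0 + 6 + 0 = 6.
By inclusion–exclusion the count is 45 − 45 + 6 = 6.

6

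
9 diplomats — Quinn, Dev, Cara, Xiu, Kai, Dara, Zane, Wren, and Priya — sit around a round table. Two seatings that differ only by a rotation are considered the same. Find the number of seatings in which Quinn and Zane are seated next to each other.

10080

Glue Quinn and Zane into a block (2 internal orders). Seating 8 units around a circle gives (7)! arrangements.
So 2 × (7)! = 2 × 5040 = 10080.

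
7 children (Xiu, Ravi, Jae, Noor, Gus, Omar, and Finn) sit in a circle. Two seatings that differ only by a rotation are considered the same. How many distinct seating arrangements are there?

Seat Xiu anywhere (absorbing the rotational symmetry), then permute the other 6: (6)! = 720.

720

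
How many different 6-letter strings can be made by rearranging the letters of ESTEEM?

120

ESTEEM has 6 letters with E appearing 3 times.
The number of distinct arrangements is 6!/(3!) = 720/6 = 120.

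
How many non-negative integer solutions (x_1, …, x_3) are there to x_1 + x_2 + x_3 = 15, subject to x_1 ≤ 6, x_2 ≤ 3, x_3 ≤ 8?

6

Ignoring the caps, the number of non-negative solutions to x_1+…+x_3 = 15 is C(17,2) = 136.
Subtract solutions that violate a single cap (substitute x_i' = x_i − (cap_i+1)): x_1 ≥ 7 gives C(10,2) = 45; x_2 ≥ 4 gives C(13,2) = 78; x_3 ≥ 9 gives C(8,2) = 28. Together 151.
Add back pairs where two caps are both exceeded: 15 + 0 + 6 = 21.
By inclusion–exclusion the count is 136 − 151 + 21 = 6.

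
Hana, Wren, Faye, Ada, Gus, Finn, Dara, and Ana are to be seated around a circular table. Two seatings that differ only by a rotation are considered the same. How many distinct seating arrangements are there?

5040

Around a circle, 8 distinct people have 8!/8 = (7)! = 5040 rotationally distinct seatings.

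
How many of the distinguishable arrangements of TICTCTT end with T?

Fix T in the last position and arrange the remaining 6 letters.
Those 6 letters have C appearing twice and T appearing 3 times, giving (6)!/(3!·2!) = 60.

60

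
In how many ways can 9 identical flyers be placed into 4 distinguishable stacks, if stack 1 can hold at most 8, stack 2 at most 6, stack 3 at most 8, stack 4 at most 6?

Ignoring the caps, the number of non-negative solutions to x_1+…+x_4 = 9 is C(12,3) = 220.
Subtract solutions that violate a single cap (substitute x_i' = x_i − (cap_i+1)): x_1 ≥ 9 gives C(3,3) = 1; x_2 ≥ 7 gives C(5,3) = 10; x_3 ≥ 9 gives C(3,3) = 1; x_4 ≥ 7 gives C(5,3) = 10. Together 22.
No two caps can be exceeded simultaneously, so the pair terms are all 0.
By inclusion–exclusion the count is 220 − 22 + 0 = 198.

198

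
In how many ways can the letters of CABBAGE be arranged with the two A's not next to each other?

There are 7!/(2!·2!) = 1260 arrangements of CABBAGE in total.
Arrangements with the A's together: treat AA as one letter, giving (6)!/(2!) = 360.
Subtracting, 1260 − 360 = 900 arrangements keep the A's apart.

900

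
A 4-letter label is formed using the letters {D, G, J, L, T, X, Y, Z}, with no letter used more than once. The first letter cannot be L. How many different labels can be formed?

1470

The first letter has 8−1 = 7 choices (anything except L).
The remaining 3 letters are filled from the other 7 symbols without repetition: 7 × 6 × 5 = 210.
Total: 7 × 210 = 1470.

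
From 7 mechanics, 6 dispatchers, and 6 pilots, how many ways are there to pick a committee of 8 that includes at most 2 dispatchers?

Split by how many dispatchers are chosen (0 through 2).
Sum: C(6,0)·C(13,8) + C(6,1)·C(13,7) + C(6,2)·C(13,6) = 1287 + 10296 + 25740 = 37323.

37323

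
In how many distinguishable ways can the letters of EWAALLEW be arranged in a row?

2520

EWAALLEW has 8 letters with A appearing twice, E appearing twice, L appearing twice, and W appearing twice.
Dividing 8! = 40320 by 2!·2!·2!·2! = 16 for the repeated letters gives 2520.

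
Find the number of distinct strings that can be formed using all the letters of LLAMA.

30

The 5 letters of LLAMA have repeats: A appearing twice and L appearing twice.
Dividing 5! = 120 by 2!·2! = 4 for the repeated letters gives 30.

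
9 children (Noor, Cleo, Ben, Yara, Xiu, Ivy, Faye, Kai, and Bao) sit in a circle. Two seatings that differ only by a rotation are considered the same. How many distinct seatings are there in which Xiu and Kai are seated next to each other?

Treat {Xiu, Kai} as one unit (2 internal orders) and seat the resulting 8 units around the table: (7)! circular arrangements.
So 2 × (7)! = 2 × 5040 = 10080.

10080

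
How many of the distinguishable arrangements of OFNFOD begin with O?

60

Fix O in the first position and arrange the remaining 5 letters.
Those 5 letters have F appearing twice, giving (5)!/(2!) = 60.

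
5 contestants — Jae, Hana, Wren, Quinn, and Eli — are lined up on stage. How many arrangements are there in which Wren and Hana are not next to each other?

72

There are 5! = 120 arrangements in all. If Wren and Hana are adjacent, merging them into one block gives 2·(4)! = 48 arrangements.
So 120 − 48 = 72 arrangements keep them apart.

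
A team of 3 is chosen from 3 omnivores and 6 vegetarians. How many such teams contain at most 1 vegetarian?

Split by how many vegetarians are chosen (0 through 1).
Sum: C(6,0)·C(3,3) + C(6,1)·C(3,2) = 1 + 18 = 19.

19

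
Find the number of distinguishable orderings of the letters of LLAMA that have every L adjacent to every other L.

12

Treat the 2 copies of L as a single block. The multiset to arrange is then {LL, A, A, M}, 4 items in all.
That gives (4)!/(2!) = 12 arrangements.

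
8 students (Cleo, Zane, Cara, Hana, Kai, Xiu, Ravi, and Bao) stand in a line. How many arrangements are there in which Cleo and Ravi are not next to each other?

30240

There are 8! = 40320 arrangements in all. If Cleo and Ravi are adjacent, merging them into one block gives 2·(7)! = 10080 arrangements.
Complementary counting: 40320 − 10080 = 30240.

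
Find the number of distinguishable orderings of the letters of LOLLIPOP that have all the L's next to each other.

180

Treat the 3 copies of L as a single block. The multiset to arrange is then {LLL, I, O, O, P, P}, 6 items in all.
That gives (6)!/(2!·2!) = 180 arrangements.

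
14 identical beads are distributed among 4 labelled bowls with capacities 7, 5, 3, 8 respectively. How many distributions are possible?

139

Ignoring the caps, the number of non-negative solutions to x_1+…+x_4 = 14 is C(17,3) = 680.
Subtract solutions that violate a single cap (substitute x_i' = x_i − (cap_i+1)): x_1 ≥ 8 gives C(9,3) = 84; x_2 ≥ 6 gives C(11,3) = 165; x_3 ≥ 4 gives C(13,3) = 286; x_4 ≥ 9 gives C(8,3) = 56. Together 591.
Add back pairs where two caps are both exceeded: 1 + 10 + 0 + 35 + 0 + 4 = 50.
By inclusion–exclusion the count is 680 − 591 + 50 = 139.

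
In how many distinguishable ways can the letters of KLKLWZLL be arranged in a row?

840

KLKLWZLL has 8 letters with K appearing twice and L appearing 4 times.
Dividing 8! = 40320 by 4!·2! = 48 for the repeated letters gives 840.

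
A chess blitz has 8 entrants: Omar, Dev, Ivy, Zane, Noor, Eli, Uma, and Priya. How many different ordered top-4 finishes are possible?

There are 8 choices for 1st place, 7 for 2nd, and so on down to 5 for position 4.
That gives 8 × 7 × 6 × 5 = 1680.

1680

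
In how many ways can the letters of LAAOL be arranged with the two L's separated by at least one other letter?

There are 5!/(2!·2!) = 30 arrangements of LAAOL in total.
Arrangements with the L's together: treat LL as one letter, giving (4)!/(2!) = 12.
Subtracting, 30 − 12 = 18 arrangements keep the L's apart.

18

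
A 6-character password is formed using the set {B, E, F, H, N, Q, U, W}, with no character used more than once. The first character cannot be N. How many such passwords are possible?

The first character has 8−1 = 7 choices (anything except N).
The remaining 5 characters are filled from the other 7 symbols without repetition: 7 × 6 × 5 × 4 × 3 = 2520.
Total: 7 × 2520 = 17640.

17640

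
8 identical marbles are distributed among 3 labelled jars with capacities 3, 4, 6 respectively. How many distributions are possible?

17

By stars and bars, unrestricted non-negative solutions to x_1+…+x_3 = 8 number C(8+2,2) = 45.
Subtract solutions that violate a single cap (substitute x_i' = x_i − (cap_i+1)): x_1 ≥ 4 gives C(6,2) = 15; x_2 ≥ 5 gives C(5,2) = 10; x_3 ≥ 7 gives C(3,2) = 3. Together 28.
No two caps can be exceeded simultaneously, so the pair terms are all 0.
By inclusion–exclusion the count is 45 − 28 + 0 = 17.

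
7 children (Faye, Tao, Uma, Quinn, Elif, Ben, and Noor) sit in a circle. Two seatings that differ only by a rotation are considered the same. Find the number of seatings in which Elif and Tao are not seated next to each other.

All circular seatings of 7 people number (6)! = 720.
Those with Elif next to Tao: fuse the pair into one unit and seat 6 units around a circle — 2·(5)! = 240.
Subtracting, 720 − 240 = 480.

480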